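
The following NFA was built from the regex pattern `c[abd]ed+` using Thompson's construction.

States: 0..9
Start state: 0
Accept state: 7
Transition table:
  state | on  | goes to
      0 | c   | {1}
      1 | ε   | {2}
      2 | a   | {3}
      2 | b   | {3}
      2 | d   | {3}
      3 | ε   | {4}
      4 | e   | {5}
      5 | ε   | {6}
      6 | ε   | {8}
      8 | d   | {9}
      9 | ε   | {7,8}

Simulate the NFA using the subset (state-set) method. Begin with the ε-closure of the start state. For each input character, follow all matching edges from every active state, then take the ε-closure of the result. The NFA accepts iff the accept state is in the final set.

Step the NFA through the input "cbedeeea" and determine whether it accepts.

Answer: REJECT

Trace:
S₀ = ε-closure({0}) = {0}
'c' @ 1: {1,2}
'b' @ 2: {3,4}
'e' @ 3: {5,6,8}
'd' @ 4: {7,8,9}  (accept∈set)
'e' @ 5: {}  — dead — no transitions
rest 'eea' ignored (set empty)
after full input: {}  (accept=7 not in)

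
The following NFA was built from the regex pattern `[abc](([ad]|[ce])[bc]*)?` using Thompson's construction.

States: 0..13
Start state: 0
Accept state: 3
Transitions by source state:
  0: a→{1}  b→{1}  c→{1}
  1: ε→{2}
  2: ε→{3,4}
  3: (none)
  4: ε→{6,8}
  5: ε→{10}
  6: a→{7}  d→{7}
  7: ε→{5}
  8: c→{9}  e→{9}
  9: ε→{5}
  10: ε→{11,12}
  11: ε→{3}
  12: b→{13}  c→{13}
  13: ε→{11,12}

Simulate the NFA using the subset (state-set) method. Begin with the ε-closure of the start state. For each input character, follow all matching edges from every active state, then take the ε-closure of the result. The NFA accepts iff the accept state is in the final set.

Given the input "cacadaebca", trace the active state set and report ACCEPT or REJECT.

initial (ε-close {0}): {0}
'c' @ 1: {1,2,3,4,6,8}  ✓accept
'a' @ 2: {3,5,7,10,11,12}  ✓accept
'c' @ 3: {3,11,12,13}  ✓accept
'a' @ 4: {}  — dead — no transitions
rest 'daebca' ignored (set empty)
after full input: {}  (accept=3 not in)

Answer: REJECT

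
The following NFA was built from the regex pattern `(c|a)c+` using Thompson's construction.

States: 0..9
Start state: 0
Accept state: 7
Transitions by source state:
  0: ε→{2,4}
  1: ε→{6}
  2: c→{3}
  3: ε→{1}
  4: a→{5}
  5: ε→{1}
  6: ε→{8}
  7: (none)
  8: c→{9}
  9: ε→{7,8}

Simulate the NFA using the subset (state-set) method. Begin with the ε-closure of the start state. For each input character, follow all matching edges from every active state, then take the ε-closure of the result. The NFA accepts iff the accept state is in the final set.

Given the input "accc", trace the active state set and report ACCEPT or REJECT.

Answer: ACCEPT

Derivation:
start: ε-closure({0}) = {0,2,4}
'a' @ 1: {1,5,6,8}
'c' @ 2: {7,8,9}  (accept∈set)
'c' @ 3: {7,8,9}  (accept∈set)
'c' @ 4: {7,8,9}  (accept∈set)
end set {7,8,9} — state 7 in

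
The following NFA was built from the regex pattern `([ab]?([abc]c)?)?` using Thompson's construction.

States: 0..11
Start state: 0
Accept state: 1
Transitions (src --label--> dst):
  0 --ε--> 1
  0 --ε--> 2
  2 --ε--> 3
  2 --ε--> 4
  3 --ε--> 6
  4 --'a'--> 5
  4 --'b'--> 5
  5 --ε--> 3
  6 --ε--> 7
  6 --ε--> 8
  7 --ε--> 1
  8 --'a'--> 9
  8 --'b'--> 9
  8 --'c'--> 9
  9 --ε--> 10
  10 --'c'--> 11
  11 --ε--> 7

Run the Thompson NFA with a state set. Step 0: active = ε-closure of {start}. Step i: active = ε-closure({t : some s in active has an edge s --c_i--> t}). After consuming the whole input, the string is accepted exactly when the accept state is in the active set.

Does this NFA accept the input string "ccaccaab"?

Answer: REJECT

Derivation:
initial (ε-close {0}): {0,1,2,3,4,6,7,8}
'c' @ 1: {9,10}
'c' @ 2: {1,7,11}  (accept∈set)
'a' @ 3: {}  — dead — no transitions
rest 'ccaab' ignored (set empty)
end set {} — state 1 not in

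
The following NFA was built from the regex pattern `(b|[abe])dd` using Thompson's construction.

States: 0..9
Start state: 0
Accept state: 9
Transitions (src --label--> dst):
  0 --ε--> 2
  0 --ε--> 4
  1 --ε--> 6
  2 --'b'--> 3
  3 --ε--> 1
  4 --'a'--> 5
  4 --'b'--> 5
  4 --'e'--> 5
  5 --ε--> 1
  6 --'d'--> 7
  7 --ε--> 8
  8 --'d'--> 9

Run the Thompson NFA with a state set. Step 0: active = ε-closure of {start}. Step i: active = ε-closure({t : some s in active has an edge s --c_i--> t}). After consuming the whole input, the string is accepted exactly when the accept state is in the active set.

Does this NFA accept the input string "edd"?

Answer: ACCEPT

Trace:
start: ε-closure({0}) = {0,2,4}
'e' @ 1: {1,5,6}
'd' @ 2: {7,8}
'd' @ 3: {9}  (accept∈set)
end set {9} — state 9 in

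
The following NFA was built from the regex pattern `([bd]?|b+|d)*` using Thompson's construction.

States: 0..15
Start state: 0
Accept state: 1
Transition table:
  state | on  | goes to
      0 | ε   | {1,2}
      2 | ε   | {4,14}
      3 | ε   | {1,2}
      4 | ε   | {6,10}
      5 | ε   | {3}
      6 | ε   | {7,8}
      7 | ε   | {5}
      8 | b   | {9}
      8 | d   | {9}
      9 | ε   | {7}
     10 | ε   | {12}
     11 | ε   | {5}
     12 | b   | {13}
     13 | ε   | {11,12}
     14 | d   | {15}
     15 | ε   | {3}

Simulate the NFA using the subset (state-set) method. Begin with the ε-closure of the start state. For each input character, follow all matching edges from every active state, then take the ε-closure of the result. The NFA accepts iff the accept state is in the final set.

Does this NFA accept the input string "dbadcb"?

initial (ε-close {0}): {0,1,2,3,4,5,6,7,8,10,12,14}
'd' @ 1: {1,2,3,4,5,6,7,8,9,10,12,14,15}  [accepting]
'b' @ 2: {1,2,3,4,5,6,7,8,9,10,11,12,13,14}  [accepting]
'a' @ 3: {}  — state set empty
rest 'dcb' ignored (set empty)
final: {}; accept 1 not in set

Answer: REJECT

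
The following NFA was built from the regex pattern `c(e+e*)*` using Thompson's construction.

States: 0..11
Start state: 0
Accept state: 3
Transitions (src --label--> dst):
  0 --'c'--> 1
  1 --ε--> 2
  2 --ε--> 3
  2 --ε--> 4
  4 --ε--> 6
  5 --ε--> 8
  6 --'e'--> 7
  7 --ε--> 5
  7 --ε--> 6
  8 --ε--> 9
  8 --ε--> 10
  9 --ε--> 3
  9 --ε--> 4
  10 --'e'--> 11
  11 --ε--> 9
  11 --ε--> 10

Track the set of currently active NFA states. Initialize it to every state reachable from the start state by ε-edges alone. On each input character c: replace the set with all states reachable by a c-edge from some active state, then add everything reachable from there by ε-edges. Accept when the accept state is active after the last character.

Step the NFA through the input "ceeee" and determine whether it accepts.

initial (ε-close {0}): {0}
'c' @ 1: {1,2,3,4,6}  [accepting]
'e' @ 2: {3,4,5,6,7,8,9,10}  [accepting]
'e' @ 3: {3,4,5,6,7,8,9,10,11}  [accepting]
'e' @ 4: {3,4,5,6,7,8,9,10,11}  [accepting]
'e' @ 5: {3,4,5,6,7,8,9,10,11}  [accepting]
final: {3,4,5,6,7,8,9,10,11}; accept 3 in set

Answer: ACCEPT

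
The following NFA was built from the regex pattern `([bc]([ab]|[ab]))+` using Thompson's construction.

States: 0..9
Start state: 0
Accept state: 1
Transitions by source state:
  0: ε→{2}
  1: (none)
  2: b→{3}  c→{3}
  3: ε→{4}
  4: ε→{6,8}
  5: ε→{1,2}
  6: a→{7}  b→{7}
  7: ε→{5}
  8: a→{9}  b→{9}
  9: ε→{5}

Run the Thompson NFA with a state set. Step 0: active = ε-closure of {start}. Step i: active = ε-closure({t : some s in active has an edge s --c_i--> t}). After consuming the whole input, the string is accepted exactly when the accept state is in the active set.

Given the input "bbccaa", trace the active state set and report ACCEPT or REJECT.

Answer: REJECT

Trace:
start: ε-closure({0}) = {0,2}
'b' @ 1: {3,4,6,8}
'b' @ 2: {1,2,5,7,9}  [accepting]
'c' @ 3: {3,4,6,8}
'c' @ 4: {}  — state set empty
rest 'aa' ignored (set empty)
after full input: {}  (accept=1 not in)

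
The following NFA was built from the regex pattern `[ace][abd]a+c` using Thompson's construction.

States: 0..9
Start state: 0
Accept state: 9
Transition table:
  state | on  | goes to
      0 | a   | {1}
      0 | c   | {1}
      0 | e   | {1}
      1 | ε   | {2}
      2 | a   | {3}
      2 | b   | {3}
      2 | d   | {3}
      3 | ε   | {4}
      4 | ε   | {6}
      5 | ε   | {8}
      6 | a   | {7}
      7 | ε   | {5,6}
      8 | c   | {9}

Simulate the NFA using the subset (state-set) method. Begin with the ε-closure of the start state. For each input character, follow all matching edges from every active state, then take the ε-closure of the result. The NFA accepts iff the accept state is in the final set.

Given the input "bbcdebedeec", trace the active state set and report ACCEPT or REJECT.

initial (ε-close {0}): {0}
'b' @ 1: {}  — state set empty
rest 'bcdebedeec' ignored (set empty)
final: {}; accept 9 not in set

Answer: REJECT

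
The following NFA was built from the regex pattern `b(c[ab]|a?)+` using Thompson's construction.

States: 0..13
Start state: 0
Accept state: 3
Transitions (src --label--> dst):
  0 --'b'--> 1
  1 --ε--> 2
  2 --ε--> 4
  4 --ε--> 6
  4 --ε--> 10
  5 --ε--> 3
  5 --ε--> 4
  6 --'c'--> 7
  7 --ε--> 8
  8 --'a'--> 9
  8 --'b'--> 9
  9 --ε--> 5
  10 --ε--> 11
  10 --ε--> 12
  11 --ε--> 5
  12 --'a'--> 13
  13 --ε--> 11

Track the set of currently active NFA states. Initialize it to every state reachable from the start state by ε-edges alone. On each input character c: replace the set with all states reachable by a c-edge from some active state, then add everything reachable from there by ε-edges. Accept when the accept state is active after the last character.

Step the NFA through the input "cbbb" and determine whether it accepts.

initial (ε-close {0}): {0}
'c' @ 1: {}  — dead — no transitions
rest 'bbb' ignored (set empty)
end set {} — state 3 not in

Answer: REJECT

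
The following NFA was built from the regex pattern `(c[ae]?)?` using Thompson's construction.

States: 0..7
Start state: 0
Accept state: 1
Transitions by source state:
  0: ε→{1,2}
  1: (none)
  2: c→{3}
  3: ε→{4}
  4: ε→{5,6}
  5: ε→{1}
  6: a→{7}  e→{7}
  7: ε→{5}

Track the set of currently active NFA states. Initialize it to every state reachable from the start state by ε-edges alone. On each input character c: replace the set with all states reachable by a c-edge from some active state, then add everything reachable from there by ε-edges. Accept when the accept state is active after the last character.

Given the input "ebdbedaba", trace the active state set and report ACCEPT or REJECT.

start: ε-closure({0}) = {0,1,2}
'e' @ 1: {}  — dead — no transitions
rest 'bdbedaba' ignored (set empty)
end set {} — state 1 not in

Answer: REJECT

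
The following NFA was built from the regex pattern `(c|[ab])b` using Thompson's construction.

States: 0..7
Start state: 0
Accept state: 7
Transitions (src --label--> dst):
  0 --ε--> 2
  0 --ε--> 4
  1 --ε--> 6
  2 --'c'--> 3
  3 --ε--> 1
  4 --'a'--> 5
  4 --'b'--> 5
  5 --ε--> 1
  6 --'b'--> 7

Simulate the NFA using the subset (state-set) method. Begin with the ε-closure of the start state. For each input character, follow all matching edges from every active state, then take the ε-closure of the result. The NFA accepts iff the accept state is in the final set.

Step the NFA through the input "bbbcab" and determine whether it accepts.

Answer: REJECT

Trace:
initial (ε-close {0}): {0,2,4}
'b' @ 1: {1,5,6}
'b' @ 2: {7}  (accept∈set)
'b' @ 3: {}  — dead — no transitions
rest 'cab' ignored (set empty)
final: {}; accept 7 not in set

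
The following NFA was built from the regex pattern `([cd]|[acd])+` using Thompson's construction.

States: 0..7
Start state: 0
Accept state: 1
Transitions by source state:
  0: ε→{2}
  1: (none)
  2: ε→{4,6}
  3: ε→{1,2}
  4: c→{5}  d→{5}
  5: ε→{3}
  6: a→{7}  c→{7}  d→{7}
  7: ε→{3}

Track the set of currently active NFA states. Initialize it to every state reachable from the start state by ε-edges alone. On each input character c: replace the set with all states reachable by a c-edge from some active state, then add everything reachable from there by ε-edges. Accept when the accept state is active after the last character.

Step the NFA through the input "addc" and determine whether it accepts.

Answer: ACCEPT

Trace:
initial (ε-close {0}): {0,2,4,6}
'a' @ 1: {1,2,3,4,6,7}  (accept∈set)
'd' @ 2: {1,2,3,4,5,6,7}  (accept∈set)
'd' @ 3: {1,2,3,4,5,6,7}  (accept∈set)
'c' @ 4: {1,2,3,4,5,6,7}  (accept∈set)
end set {1,2,3,4,5,6,7} — state 1 in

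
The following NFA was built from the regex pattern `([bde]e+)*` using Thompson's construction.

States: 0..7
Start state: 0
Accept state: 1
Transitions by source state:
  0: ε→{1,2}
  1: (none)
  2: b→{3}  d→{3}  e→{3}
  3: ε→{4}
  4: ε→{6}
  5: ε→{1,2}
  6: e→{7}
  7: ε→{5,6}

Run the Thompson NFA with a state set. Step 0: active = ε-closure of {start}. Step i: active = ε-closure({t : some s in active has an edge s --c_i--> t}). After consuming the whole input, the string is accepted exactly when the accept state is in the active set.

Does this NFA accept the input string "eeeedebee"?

initial (ε-close {0}): {0,1,2}
'e' @ 1: {3,4,6}
'e' @ 2: {1,2,5,6,7}  (accept∈set)
'e' @ 3: {1,2,3,4,5,6,7}  (accept∈set)
'e' @ 4: {1,2,3,4,5,6,7}  (accept∈set)
'd' @ 5: {3,4,6}
'e' @ 6: {1,2,5,6,7}  (accept∈set)
'b' @ 7: {3,4,6}
'e' @ 8: {1,2,5,6,7}  (accept∈set)
'e' @ 9: {1,2,3,4,5,6,7}  (accept∈set)
after full input: {1,2,3,4,5,6,7}  (accept=1 in)

Answer: ACCEPT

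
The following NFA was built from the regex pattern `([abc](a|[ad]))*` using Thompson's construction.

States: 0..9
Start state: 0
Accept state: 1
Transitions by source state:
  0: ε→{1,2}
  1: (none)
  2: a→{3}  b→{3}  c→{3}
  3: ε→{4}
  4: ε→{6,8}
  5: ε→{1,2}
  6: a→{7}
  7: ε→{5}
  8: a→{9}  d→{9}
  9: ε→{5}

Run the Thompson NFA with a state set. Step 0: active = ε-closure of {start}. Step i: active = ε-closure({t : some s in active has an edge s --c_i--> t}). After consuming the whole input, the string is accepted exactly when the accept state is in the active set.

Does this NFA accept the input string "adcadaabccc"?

Answer: REJECT

Derivation:
S₀ = ε-closure({0}) = {0,1,2}
'a' @ 1: {3,4,6,8}
'd' @ 2: {1,2,5,9}  ✓accept
'c' @ 3: {3,4,6,8}
'a' @ 4: {1,2,5,7,9}  ✓accept
'd' @ 5: {}  — no active states
rest 'aabccc' ignored (set empty)
end set {} — state 1 not in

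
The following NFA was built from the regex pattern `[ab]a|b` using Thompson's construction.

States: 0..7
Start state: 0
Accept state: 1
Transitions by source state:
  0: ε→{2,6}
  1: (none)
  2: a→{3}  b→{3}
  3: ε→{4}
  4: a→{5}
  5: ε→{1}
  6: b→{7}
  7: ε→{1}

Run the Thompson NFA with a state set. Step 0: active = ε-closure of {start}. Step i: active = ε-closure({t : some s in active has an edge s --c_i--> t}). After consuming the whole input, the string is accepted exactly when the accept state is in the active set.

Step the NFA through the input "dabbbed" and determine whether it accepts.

S₀ = ε-closure({0}) = {0,2,6}
'd' @ 1: {}  — no active states
rest 'abbbed' ignored (set empty)
end set {} — state 1 not in

Answer: REJECT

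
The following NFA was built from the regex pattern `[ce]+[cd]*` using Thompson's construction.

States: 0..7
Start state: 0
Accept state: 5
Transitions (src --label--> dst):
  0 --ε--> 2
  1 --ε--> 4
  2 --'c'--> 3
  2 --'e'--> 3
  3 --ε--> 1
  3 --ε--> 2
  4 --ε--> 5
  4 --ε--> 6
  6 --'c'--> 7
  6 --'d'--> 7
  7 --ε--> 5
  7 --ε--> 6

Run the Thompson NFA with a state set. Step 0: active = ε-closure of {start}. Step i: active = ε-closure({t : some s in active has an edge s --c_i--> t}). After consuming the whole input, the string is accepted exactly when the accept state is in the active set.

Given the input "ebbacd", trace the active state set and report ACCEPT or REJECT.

Answer: REJECT

Trace:
start: ε-closure({0}) = {0,2}
'e' @ 1: {1,2,3,4,5,6}  ✓accept
'b' @ 2: {}  — state set empty
rest 'bacd' ignored (set empty)
final: {}; accept 5 not in set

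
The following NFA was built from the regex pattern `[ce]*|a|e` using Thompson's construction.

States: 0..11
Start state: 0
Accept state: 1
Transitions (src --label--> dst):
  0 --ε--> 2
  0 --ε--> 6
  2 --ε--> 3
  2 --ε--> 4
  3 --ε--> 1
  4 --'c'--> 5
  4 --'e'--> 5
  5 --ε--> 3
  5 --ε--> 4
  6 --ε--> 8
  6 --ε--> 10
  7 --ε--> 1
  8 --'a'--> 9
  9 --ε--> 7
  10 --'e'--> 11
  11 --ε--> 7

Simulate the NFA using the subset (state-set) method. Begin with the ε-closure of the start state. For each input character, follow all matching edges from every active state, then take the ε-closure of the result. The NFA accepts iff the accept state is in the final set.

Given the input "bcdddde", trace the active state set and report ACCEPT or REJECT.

start: ε-closure({0}) = {0,1,2,3,4,6,8,10}
'b' @ 1: {}  — dead — no transitions
rest 'cdddde' ignored (set empty)
end set {} — state 1 not in

Answer: REJECT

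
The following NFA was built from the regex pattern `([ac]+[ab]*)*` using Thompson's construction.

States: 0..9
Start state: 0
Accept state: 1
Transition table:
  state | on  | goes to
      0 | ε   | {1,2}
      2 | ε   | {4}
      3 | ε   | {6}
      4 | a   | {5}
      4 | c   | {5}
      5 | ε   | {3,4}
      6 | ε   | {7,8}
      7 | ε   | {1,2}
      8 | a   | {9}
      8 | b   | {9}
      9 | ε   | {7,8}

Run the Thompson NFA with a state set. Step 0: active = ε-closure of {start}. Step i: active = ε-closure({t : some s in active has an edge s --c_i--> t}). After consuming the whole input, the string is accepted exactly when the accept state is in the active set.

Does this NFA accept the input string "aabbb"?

S₀ = ε-closure({0}) = {0,1,2,4}
'a' @ 1: {1,2,3,4,5,6,7,8}  (accept∈set)
'a' @ 2: {1,2,3,4,5,6,7,8,9}  (accept∈set)
'b' @ 3: {1,2,4,7,8,9}  (accept∈set)
'b' @ 4: {1,2,4,7,8,9}  (accept∈set)
'b' @ 5: {1,2,4,7,8,9}  (accept∈set)
final: {1,2,4,7,8,9}; accept 1 in set

Answer: ACCEPT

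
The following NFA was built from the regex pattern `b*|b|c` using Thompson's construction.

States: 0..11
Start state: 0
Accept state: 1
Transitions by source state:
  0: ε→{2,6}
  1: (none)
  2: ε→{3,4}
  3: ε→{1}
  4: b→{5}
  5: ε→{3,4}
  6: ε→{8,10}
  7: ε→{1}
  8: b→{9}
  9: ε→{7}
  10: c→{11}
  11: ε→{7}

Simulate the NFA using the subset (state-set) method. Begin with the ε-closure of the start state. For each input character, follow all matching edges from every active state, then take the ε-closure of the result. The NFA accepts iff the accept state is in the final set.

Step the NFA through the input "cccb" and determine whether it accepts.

Answer: REJECT

Trace:
start: ε-closure({0}) = {0,1,2,3,4,6,8,10}
'c' @ 1: {1,7,11}  ✓accept
'c' @ 2: {}  — dead — no transitions
rest 'cb' ignored (set empty)
final: {}; accept 1 not in set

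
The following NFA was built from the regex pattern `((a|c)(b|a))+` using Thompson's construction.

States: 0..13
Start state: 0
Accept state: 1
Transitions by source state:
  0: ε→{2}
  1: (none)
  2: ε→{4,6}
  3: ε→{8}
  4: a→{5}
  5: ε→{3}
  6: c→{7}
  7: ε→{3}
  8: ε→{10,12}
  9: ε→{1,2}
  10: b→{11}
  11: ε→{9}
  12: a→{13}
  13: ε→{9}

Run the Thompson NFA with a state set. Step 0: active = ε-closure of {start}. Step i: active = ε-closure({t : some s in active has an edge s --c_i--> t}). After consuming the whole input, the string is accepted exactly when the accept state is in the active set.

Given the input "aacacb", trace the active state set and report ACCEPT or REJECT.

Answer: ACCEPT

Derivation:
S₀ = ε-closure({0}) = {0,2,4,6}
'a' @ 1: {3,5,8,10,12}
'a' @ 2: {1,2,4,6,9,13}  [accepting]
'c' @ 3: {3,7,8,10,12}
'a' @ 4: {1,2,4,6,9,13}  [accepting]
'c' @ 5: {3,7,8,10,12}
'b' @ 6: {1,2,4,6,9,11}  [accepting]
end set {1,2,4,6,9,11} — state 1 in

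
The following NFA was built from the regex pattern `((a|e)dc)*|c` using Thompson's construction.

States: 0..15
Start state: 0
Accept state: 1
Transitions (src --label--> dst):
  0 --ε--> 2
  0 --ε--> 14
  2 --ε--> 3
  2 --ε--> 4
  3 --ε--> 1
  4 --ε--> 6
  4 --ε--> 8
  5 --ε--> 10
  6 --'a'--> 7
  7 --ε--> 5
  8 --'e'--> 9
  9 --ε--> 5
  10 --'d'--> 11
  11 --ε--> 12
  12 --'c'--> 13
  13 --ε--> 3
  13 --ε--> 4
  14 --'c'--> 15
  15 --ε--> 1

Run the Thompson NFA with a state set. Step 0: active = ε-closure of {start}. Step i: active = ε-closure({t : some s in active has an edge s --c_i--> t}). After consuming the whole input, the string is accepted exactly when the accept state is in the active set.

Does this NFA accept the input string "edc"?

initial (ε-close {0}): {0,1,2,3,4,6,8,14}
'e' @ 1: {5,9,10}
'd' @ 2: {11,12}
'c' @ 3: {1,3,4,6,8,13}  [accepting]
end set {1,3,4,6,8,13} — state 1 in

Answer: ACCEPT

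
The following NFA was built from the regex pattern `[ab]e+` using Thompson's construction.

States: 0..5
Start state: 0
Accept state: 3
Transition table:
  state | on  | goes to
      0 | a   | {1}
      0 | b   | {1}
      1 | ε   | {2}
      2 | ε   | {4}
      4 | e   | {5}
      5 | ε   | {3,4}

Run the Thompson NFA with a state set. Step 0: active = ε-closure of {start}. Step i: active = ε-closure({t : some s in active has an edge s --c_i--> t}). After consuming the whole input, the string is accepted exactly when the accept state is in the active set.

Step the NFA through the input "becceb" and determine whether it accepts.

Answer: REJECT

Derivation:
initial (ε-close {0}): {0}
'b' @ 1: {1,2,4}
'e' @ 2: {3,4,5}  ✓accept
'c' @ 3: {}  — dead — no transitions
rest 'ceb' ignored (set empty)
end set {} — state 3 not in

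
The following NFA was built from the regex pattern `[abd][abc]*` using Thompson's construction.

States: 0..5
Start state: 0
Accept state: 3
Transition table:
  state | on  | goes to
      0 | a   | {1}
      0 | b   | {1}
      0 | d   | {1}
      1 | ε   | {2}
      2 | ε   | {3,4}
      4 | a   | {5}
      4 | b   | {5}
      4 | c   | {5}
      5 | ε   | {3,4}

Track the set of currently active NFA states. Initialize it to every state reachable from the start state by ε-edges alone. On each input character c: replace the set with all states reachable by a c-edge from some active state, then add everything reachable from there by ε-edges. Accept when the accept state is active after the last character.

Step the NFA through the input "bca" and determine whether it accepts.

Answer: ACCEPT

Steps:
S₀ = ε-closure({0}) = {0}
'b' @ 1: {1,2,3,4}  [accepting]
'c' @ 2: {3,4,5}  [accepting]
'a' @ 3: {3,4,5}  [accepting]
final: {3,4,5}; accept 3 in set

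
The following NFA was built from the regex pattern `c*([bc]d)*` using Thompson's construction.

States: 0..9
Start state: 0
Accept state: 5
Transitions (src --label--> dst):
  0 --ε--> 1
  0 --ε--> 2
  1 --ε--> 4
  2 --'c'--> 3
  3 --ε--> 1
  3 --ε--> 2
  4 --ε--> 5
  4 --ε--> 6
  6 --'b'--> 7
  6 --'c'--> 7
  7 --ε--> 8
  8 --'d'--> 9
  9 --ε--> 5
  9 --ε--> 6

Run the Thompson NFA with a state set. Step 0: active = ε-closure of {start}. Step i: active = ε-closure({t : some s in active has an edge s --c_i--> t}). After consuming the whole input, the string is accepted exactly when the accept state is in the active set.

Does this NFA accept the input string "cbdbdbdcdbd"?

Answer: ACCEPT

Trace:
start: ε-closure({0}) = {0,1,2,4,5,6}
'c' @ 1: {1,2,3,4,5,6,7,8}  (accept∈set)
'b' @ 2: {7,8}
'd' @ 3: {5,6,9}  (accept∈set)
'b' @ 4: {7,8}
'd' @ 5: {5,6,9}  (accept∈set)
'b' @ 6: {7,8}
'd' @ 7: {5,6,9}  (accept∈set)
'c' @ 8: {7,8}
'd' @ 9: {5,6,9}  (accept∈set)
'b' @ 10: {7,8}
'd' @ 11: {5,6,9}  (accept∈set)
end set {5,6,9} — state 5 in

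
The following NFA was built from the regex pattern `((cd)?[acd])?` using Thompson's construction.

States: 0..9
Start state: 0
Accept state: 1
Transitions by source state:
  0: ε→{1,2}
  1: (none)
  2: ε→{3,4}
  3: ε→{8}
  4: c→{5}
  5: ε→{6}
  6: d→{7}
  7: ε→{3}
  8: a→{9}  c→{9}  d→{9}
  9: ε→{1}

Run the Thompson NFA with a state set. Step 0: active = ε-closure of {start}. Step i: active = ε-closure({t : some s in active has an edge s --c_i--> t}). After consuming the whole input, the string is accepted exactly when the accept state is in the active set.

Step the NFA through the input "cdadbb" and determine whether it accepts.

Answer: REJECT

Trace:
start: ε-closure({0}) = {0,1,2,3,4,8}
'c' @ 1: {1,5,6,9}  (accept∈set)
'd' @ 2: {3,7,8}
'a' @ 3: {1,9}  (accept∈set)
'd' @ 4: {}  — dead — no transitions
rest 'bb' ignored (set empty)
after full input: {}  (accept=1 not in)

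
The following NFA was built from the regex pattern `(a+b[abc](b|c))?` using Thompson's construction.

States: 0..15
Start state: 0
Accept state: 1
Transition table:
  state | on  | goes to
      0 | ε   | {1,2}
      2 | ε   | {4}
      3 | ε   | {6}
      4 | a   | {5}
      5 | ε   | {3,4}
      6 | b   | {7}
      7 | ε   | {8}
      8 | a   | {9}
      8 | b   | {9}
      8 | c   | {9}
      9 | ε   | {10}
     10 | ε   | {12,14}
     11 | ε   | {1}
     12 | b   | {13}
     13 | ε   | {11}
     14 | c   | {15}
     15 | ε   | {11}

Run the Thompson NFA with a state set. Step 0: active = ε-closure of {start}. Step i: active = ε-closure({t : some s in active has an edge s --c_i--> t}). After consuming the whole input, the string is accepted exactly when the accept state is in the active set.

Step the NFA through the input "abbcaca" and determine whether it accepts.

start: ε-closure({0}) = {0,1,2,4}
'a' @ 1: {3,4,5,6}
'b' @ 2: {7,8}
'b' @ 3: {9,10,12,14}
'c' @ 4: {1,11,15}  (accept∈set)
'a' @ 5: {}  — dead — no transitions
rest 'ca' ignored (set empty)
after full input: {}  (accept=1 not in)

Answer: REJECT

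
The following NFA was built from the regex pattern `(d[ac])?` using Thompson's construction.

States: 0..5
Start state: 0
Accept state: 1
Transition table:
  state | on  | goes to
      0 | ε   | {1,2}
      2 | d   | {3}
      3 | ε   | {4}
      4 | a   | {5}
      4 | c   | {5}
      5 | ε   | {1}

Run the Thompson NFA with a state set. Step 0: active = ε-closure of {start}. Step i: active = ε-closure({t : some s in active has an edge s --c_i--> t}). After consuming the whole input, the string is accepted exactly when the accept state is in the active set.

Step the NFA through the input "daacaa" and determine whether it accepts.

initial (ε-close {0}): {0,1,2}
'd' @ 1: {3,4}
'a' @ 2: {1,5}  ✓accept
'a' @ 3: {}  — dead — no transitions
rest 'caa' ignored (set empty)
after full input: {}  (accept=1 not in)

Answer: REJECT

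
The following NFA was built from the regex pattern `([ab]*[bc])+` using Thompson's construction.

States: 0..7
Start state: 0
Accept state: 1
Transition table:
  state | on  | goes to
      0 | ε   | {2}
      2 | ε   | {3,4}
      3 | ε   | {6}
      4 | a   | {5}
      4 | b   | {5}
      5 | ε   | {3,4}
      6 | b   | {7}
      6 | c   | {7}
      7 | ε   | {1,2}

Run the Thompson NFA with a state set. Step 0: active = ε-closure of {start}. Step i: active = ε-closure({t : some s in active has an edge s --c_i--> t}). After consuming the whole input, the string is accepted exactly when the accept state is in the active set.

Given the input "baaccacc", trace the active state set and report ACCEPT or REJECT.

Answer: ACCEPT

Trace:
S₀ = ε-closure({0}) = {0,2,3,4,6}
'b' @ 1: {1,2,3,4,5,6,7}  [accepting]
'a' @ 2: {3,4,5,6}
'a' @ 3: {3,4,5,6}
'c' @ 4: {1,2,3,4,6,7}  [accepting]
'c' @ 5: {1,2,3,4,6,7}  [accepting]
'a' @ 6: {3,4,5,6}
'c' @ 7: {1,2,3,4,6,7}  [accepting]
'c' @ 8: {1,2,3,4,6,7}  [accepting]
end set {1,2,3,4,6,7} — state 1 in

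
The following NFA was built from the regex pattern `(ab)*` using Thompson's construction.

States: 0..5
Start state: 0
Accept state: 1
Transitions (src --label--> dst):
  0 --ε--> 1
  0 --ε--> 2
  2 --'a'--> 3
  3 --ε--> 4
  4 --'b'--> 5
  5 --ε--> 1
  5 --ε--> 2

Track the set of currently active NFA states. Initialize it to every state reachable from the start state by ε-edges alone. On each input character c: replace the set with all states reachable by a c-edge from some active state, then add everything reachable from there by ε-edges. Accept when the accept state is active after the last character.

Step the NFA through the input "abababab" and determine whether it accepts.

Answer: ACCEPT

Steps:
S₀ = ε-closure({0}) = {0,1,2}
'a' @ 1: {3,4}
'b' @ 2: {1,2,5}  [accepting]
'a' @ 3: {3,4}
'b' @ 4: {1,2,5}  [accepting]
'a' @ 5: {3,4}
'b' @ 6: {1,2,5}  [accepting]
'a' @ 7: {3,4}
'b' @ 8: {1,2,5}  [accepting]
final: {1,2,5}; accept 1 in set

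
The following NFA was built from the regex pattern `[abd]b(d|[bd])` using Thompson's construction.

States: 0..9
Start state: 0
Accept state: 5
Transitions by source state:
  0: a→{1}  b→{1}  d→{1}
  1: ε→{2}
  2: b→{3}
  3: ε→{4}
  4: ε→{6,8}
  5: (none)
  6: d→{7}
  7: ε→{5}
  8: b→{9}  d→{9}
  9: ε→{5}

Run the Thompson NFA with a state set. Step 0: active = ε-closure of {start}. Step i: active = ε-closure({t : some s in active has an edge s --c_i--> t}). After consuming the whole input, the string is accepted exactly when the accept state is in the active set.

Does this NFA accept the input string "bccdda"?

start: ε-closure({0}) = {0}
'b' @ 1: {1,2}
'c' @ 2: {}  — dead — no transitions
rest 'cdda' ignored (set empty)
end set {} — state 5 not in

Answer: REJECT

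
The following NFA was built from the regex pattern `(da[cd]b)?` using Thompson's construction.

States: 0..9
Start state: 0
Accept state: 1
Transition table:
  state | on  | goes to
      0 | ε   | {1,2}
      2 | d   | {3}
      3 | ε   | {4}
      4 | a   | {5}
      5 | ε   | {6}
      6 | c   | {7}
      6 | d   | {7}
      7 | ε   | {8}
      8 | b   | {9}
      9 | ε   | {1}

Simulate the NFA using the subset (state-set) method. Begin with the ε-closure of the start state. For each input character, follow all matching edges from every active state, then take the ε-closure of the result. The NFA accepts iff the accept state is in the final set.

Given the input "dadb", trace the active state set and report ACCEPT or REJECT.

initial (ε-close {0}): {0,1,2}
'd' @ 1: {3,4}
'a' @ 2: {5,6}
'd' @ 3: {7,8}
'b' @ 4: {1,9}  ✓accept
end set {1,9} — state 1 in

Answer: ACCEPT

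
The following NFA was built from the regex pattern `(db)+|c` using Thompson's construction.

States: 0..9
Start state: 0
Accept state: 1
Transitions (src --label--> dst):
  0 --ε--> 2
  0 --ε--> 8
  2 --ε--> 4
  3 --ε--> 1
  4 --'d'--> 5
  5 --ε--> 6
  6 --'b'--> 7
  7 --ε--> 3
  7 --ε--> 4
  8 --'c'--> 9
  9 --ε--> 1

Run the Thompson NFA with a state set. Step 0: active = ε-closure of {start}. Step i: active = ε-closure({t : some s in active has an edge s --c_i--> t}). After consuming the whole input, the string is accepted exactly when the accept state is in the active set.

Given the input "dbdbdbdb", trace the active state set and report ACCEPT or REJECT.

Answer: ACCEPT

Steps:
S₀ = ε-closure({0}) = {0,2,4,8}
'd' @ 1: {5,6}
'b' @ 2: {1,3,4,7}  (accept∈set)
'd' @ 3: {5,6}
'b' @ 4: {1,3,4,7}  (accept∈set)
'd' @ 5: {5,6}
'b' @ 6: {1,3,4,7}  (accept∈set)
'd' @ 7: {5,6}
'b' @ 8: {1,3,4,7}  (accept∈set)
final: {1,3,4,7}; accept 1 in set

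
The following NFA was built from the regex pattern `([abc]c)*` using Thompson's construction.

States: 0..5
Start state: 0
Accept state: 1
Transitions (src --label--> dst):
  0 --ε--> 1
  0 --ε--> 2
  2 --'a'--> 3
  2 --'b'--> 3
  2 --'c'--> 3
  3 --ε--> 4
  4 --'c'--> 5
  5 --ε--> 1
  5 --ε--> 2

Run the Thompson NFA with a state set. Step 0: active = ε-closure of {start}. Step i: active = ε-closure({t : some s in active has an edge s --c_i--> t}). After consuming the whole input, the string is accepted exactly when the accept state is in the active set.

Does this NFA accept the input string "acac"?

Answer: ACCEPT

Steps:
initial (ε-close {0}): {0,1,2}
'a' @ 1: {3,4}
'c' @ 2: {1,2,5}  [accepting]
'a' @ 3: {3,4}
'c' @ 4: {1,2,5}  [accepting]
end set {1,2,5} — state 1 in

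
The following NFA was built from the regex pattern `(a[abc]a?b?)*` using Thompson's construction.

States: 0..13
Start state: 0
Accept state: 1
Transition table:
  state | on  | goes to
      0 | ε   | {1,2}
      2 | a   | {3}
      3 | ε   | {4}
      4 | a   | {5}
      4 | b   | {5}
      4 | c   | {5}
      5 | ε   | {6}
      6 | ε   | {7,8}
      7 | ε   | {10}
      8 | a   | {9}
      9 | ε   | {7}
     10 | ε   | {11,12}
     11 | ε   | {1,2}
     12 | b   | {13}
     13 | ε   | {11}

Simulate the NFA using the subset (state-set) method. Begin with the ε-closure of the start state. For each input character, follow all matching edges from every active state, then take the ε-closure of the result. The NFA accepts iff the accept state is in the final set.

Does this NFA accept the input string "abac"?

initial (ε-close {0}): {0,1,2}
'a' @ 1: {3,4}
'b' @ 2: {1,2,5,6,7,8,10,11,12}  ✓accept
'a' @ 3: {1,2,3,4,7,9,10,11,12}  ✓accept
'c' @ 4: {1,2,5,6,7,8,10,11,12}  ✓accept
end set {1,2,5,6,7,8,10,11,12} — state 1 in

Answer: ACCEPT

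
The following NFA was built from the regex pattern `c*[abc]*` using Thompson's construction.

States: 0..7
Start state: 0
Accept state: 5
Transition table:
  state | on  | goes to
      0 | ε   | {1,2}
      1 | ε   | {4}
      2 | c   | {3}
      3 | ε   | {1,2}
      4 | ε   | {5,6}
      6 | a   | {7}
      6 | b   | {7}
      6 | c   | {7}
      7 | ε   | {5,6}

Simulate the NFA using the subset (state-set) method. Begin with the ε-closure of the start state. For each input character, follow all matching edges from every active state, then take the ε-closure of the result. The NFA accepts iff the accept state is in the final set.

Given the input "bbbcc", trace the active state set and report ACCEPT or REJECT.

start: ε-closure({0}) = {0,1,2,4,5,6}
'b' @ 1: {5,6,7}  ✓accept
'b' @ 2: {5,6,7}  ✓accept
'b' @ 3: {5,6,7}  ✓accept
'c' @ 4: {5,6,7}  ✓accept
'c' @ 5: {5,6,7}  ✓accept
final: {5,6,7}; accept 5 in set

Answer: ACCEPT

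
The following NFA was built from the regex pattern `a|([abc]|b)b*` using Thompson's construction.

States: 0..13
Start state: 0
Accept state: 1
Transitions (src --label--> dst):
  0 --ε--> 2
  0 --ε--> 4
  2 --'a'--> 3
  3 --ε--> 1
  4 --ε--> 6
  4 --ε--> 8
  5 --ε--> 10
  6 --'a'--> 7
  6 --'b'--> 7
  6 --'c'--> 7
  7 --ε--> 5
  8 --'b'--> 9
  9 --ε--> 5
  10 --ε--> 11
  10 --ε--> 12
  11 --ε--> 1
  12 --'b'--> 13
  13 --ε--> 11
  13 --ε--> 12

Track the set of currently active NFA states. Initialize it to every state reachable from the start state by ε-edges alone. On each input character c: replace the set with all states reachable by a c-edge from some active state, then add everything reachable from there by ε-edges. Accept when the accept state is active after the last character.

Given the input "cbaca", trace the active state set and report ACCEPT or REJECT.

Answer: REJECT

Derivation:
start: ε-closure({0}) = {0,2,4,6,8}
'c' @ 1: {1,5,7,10,11,12}  ✓accept
'b' @ 2: {1,11,12,13}  ✓accept
'a' @ 3: {}  — state set empty
rest 'ca' ignored (set empty)
after full input: {}  (accept=1 not in)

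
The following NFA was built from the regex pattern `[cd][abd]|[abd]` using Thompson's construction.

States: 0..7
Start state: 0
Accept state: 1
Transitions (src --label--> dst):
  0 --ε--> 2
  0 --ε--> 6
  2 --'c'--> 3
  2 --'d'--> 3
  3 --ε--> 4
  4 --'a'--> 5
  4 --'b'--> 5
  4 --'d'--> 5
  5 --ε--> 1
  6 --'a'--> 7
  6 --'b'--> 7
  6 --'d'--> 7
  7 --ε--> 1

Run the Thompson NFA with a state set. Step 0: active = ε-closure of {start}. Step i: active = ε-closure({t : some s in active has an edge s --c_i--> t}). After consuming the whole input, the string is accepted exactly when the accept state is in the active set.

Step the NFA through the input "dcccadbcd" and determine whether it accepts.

initial (ε-close {0}): {0,2,6}
'd' @ 1: {1,3,4,7}  [accepting]
'c' @ 2: {}  — state set empty
rest 'ccadbcd' ignored (set empty)
final: {}; accept 1 not in set

Answer: REJECT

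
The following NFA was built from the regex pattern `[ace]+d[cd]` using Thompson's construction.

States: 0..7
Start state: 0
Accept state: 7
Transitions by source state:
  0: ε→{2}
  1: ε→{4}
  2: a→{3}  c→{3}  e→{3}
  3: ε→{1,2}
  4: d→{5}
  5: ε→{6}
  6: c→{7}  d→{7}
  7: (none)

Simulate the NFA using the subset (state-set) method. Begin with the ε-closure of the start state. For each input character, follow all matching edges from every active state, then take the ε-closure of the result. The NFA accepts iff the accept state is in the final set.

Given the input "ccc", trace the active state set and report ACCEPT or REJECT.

start: ε-closure({0}) = {0,2}
'c' @ 1: {1,2,3,4}
'c' @ 2: {1,2,3,4}
'c' @ 3: {1,2,3,4}
final: {1,2,3,4}; accept 7 not in set

Answer: REJECT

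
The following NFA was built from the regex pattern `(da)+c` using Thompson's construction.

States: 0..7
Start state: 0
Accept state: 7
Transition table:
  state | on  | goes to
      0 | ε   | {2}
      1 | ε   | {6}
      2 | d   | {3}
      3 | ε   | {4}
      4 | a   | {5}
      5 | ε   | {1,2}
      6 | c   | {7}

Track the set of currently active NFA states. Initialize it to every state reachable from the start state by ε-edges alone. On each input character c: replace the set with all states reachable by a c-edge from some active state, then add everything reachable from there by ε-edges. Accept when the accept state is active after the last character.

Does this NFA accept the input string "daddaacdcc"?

start: ε-closure({0}) = {0,2}
'd' @ 1: {3,4}
'a' @ 2: {1,2,5,6}
'd' @ 3: {3,4}
'd' @ 4: {}  — state set empty
rest 'aacdcc' ignored (set empty)
after full input: {}  (accept=7 not in)

Answer: REJECT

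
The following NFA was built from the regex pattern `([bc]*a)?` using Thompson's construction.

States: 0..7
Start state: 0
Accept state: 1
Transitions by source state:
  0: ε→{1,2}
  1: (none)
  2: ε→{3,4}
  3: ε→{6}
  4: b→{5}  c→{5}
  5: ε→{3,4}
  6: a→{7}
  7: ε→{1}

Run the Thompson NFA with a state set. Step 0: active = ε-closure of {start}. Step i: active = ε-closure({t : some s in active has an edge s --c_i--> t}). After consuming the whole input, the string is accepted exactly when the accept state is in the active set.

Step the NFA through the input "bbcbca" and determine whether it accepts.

Answer: ACCEPT

Derivation:
S₀ = ε-closure({0}) = {0,1,2,3,4,6}
'b' @ 1: {3,4,5,6}
'b' @ 2: {3,4,5,6}
'c' @ 3: {3,4,5,6}
'b' @ 4: {3,4,5,6}
'c' @ 5: {3,4,5,6}
'a' @ 6: {1,7}  (accept∈set)
end set {1,7} — state 1 in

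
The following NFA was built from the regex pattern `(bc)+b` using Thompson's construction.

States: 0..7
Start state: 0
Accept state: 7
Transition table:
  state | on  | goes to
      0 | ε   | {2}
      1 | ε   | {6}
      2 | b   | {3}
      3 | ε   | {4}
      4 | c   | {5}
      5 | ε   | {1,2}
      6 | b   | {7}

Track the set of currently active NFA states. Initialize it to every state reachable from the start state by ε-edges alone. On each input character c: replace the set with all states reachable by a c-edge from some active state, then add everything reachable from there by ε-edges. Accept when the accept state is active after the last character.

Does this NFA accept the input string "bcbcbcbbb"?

S₀ = ε-closure({0}) = {0,2}
'b' @ 1: {3,4}
'c' @ 2: {1,2,5,6}
'b' @ 3: {3,4,7}  [accepting]
'c' @ 4: {1,2,5,6}
'b' @ 5: {3,4,7}  [accepting]
'c' @ 6: {1,2,5,6}
'b' @ 7: {3,4,7}  [accepting]
'b' @ 8: {}  — dead — no transitions
rest 'b' ignored (set empty)
after full input: {}  (accept=7 not in)

Answer: REJECT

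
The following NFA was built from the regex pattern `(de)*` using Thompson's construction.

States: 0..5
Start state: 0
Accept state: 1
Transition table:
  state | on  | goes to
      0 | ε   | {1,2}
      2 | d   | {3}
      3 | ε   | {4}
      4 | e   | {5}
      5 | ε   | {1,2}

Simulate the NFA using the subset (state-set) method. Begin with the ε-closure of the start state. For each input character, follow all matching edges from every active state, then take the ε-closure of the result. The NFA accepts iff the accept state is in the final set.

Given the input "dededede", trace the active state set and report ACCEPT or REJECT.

initial (ε-close {0}): {0,1,2}
'd' @ 1: {3,4}
'e' @ 2: {1,2,5}  [accepting]
'd' @ 3: {3,4}
'e' @ 4: {1,2,5}  [accepting]
'd' @ 5: {3,4}
'e' @ 6: {1,2,5}  [accepting]
'd' @ 7: {3,4}
'e' @ 8: {1,2,5}  [accepting]
after full input: {1,2,5}  (accept=1 in)

Answer: ACCEPT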